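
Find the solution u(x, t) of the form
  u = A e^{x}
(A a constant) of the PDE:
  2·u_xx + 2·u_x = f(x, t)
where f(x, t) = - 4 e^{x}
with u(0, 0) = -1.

Substitute the ansatz u = A e^{x} into the left-hand side.
Derivatives of the ansatz:
  u_xx = A e^{x}
  u_x = A e^{x}
Term by term:
  2·u_xx = 2 A e^{x}
  2·u_x = 2 A e^{x}
So the left-hand side equals
  4 A e^{x}
This must equal f(x, t) = - 4 e^{x} identically.
Matching coefficients of the independent functions:
  [e^{x}]:  4 A = -4
Solving: A = -1.
Check against the point condition:
  u(0, 0) = -1  ⟹  A = -1  ✓
Hence u(x, t) = - e^{x}.

Answer: u(x, t) = - e^{x}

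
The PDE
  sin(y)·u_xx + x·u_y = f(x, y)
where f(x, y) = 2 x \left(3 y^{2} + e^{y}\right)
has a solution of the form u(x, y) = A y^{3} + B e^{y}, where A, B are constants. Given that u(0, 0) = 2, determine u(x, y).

Answer: u(x, y) = 2 y^{3} + 2 e^{y}

Derivation:
Substitute the ansatz u = A y^{3} + B e^{y} into the left-hand side.
Derivatives of the ansatz:
  u_xx = 0
  u_y = 3 A y^{2} + B e^{y}
Term by term:
  sin(y)·u_xx = 0
  x·u_y = 3 A x y^{2} + B x e^{y}
So the left-hand side equals
  3 A x y^{2} + B x e^{y}
This must equal f(x, y) = 2 x \left(3 y^{2} + e^{y}\right) identically.
Matching coefficients of the independent functions:
  [x y^{2}]:  3 A = 6
  [x e^{y}]:  B = 2
Solving: A = 2, B = 2.
Check against the point condition:
  u(0, 0) = 2  ⟹  B = 2  ✓
Hence u(x, y) = 2 y^{3} + 2 e^{y}.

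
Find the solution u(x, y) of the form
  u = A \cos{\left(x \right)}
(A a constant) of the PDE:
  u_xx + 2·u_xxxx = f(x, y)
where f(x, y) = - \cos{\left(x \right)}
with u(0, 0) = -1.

Answer: u(x, y) = - \cos{\left(x \right)}

Derivation:
Substitute the ansatz u = A \cos{\left(x \right)} into the left-hand side.
Derivatives of the ansatz:
  u_xx = - A \cos{\left(x \right)}
  u_xxxx = A \cos{\left(x \right)}
Term by term:
  u_xx = - A \cos{\left(x \right)}
  2·u_xxxx = 2 A \cos{\left(x \right)}
So the left-hand side equals
  A \cos{\left(x \right)}
This must equal f(x, y) = - \cos{\left(x \right)} identically.
Matching coefficients of the independent functions:
  [\cos{\left(x \right)}]:  A = -1
Solving: A = -1.
Check against the point condition:
  u(0, 0) = -1  ⟹  A = -1  ✓
Hence u(x, y) = - \cos{\left(x \right)}.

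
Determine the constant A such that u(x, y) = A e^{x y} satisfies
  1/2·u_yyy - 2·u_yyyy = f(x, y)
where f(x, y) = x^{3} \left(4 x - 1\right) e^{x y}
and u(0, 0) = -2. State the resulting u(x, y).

Answer: u(x, y) = - 2 e^{x y}

Derivation:
Substitute the ansatz u = A e^{x y} into the left-hand side.
Derivatives of the ansatz:
  u_yyy = A x^{3} e^{x y}
  u_yyyy = A x^{4} e^{x y}
Term by term:
  1/2·u_yyy = \frac{A x^{3} e^{x y}}{2}
  -2·u_yyyy = - 2 A x^{4} e^{x y}
So the left-hand side equals
  - 2 A x^{4} e^{x y} + \frac{A x^{3} e^{x y}}{2}
This must equal f(x, y) identically; expanded, f = 4 x^{4} e^{x y} - x^{3} e^{x y}.
Matching coefficients of the independent functions:
  [x^{3} e^{x y}]:  \frac{A}{2} = -1
  [x^{4} e^{x y}]:  - 2 A = 4
Solving: A = -2.
Check against the point condition:
  u(0, 0) = -2  ⟹  A = -2  ✓
Hence u(x, y) = - 2 e^{x y}.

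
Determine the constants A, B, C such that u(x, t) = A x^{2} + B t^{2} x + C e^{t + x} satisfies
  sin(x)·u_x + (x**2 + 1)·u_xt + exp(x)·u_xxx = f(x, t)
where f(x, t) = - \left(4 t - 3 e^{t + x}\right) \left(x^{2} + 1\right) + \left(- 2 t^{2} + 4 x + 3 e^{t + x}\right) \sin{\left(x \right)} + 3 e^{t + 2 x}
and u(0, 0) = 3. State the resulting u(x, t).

Answer: u(x, t) = - 2 t^{2} x + 2 x^{2} + 3 e^{t + x}

Derivation:
Substitute the ansatz u = A x^{2} + B t^{2} x + C e^{t + x} into the left-hand side.
Derivatives of the ansatz:
  u_x = 2 A x + B t^{2} + C e^{t} e^{x}
  u_xt = 2 B t + C e^{t} e^{x}
  u_xxx = C e^{t} e^{x}
Term by term:
  sin(x)·u_x = 2 A x \sin{\left(x \right)} + B t^{2} \sin{\left(x \right)} + C e^{t} e^{x} \sin{\left(x \right)}
  (x**2 + 1)·u_xt = 2 B t x^{2} + 2 B t + C x^{2} e^{t} e^{x} + C e^{t} e^{x}
  exp(x)·u_xxx = C e^{t} e^{2 x}
So the left-hand side equals
  2 A x \sin{\left(x \right)} + B t^{2} \sin{\left(x \right)} + 2 B t x^{2} + 2 B t + C x^{2} e^{t} e^{x} + C e^{t} e^{2 x} + C e^{t} e^{x} \sin{\left(x \right)} + C e^{t} e^{x}
This must equal f(x, t) identically; expanded, f = - 2 t^{2} \sin{\left(x \right)} - 4 t x^{2} - 4 t + 3 x^{2} e^{t} e^{x} + 4 x \sin{\left(x \right)} + 3 e^{t} e^{2 x} + 3 e^{t} e^{x} \sin{\left(x \right)} + 3 e^{t} e^{x}.
Matching coefficients of the independent functions:
  [t, t x^{2}]:  2 B = -4
  [t^{2} \sin{\left(x \right)}]:  B = -2
  [x \sin{\left(x \right)}]:  2 A = 4
  [e^{t} e^{x}, e^{t} e^{2 x}, x^{2} e^{t} e^{x}, e^{t} e^{x} \sin{\left(x \right)}]:  C = 3
Solving: A = 2, B = -2, C = 3.
Check against the point condition:
  u(0, 0) = 3  ⟹  C = 3  ✓
Hence u(x, t) = - 2 t^{2} x + 2 x^{2} + 3 e^{t + x}.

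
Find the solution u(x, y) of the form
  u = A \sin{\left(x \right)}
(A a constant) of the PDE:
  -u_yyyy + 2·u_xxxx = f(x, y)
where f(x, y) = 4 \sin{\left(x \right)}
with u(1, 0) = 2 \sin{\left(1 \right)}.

Substitute the ansatz u = A \sin{\left(x \right)} into the left-hand side.
Derivatives of the ansatz:
  u_yyyy = 0
  u_xxxx = A \sin{\left(x \right)}
Term by term:
  -u_yyyy = 0
  2·u_xxxx = 2 A \sin{\left(x \right)}
So the left-hand side equals
  2 A \sin{\left(x \right)}
This must equal f(x, y) = 4 \sin{\left(x \right)} identically.
Matching coefficients of the independent functions:
  [\sin{\left(x \right)}]:  2 A = 4
Solving: A = 2.
Check against the point condition:
  u(1, 0) = 2 \sin{\left(1 \right)}  ⟹  A \sin{\left(1 \right)} = 2 \sin{\left(1 \right)}  ✓
Hence u(x, y) = 2 \sin{\left(x \right)}.

Answer: u(x, y) = 2 \sin{\left(x \right)}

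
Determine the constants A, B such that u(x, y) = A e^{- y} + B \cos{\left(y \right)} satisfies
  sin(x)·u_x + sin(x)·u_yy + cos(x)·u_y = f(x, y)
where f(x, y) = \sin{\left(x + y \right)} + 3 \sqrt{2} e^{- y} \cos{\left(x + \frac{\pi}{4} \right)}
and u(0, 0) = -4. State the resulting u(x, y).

Substitute the ansatz u = A e^{- y} + B \cos{\left(y \right)} into the left-hand side.
Derivatives of the ansatz:
  u_x = 0
  u_yy = A e^{- y} - B \cos{\left(y \right)}
  u_y = - A e^{- y} - B \sin{\left(y \right)}
Term by term:
  sin(x)·u_x = 0
  sin(x)·u_yy = A e^{- y} \sin{\left(x \right)} - B \sin{\left(x \right)} \cos{\left(y \right)}
  cos(x)·u_y = - A e^{- y} \cos{\left(x \right)} - B \sin{\left(y \right)} \cos{\left(x \right)}
So the left-hand side equals
  A e^{- y} \sin{\left(x \right)} - A e^{- y} \cos{\left(x \right)} - B \sin{\left(x \right)} \cos{\left(y \right)} - B \sin{\left(y \right)} \cos{\left(x \right)}
This must equal f(x, y) identically; expanded, f = \sin{\left(x \right)} \cos{\left(y \right)} + \sin{\left(y \right)} \cos{\left(x \right)} - 3 e^{- y} \sin{\left(x \right)} + 3 e^{- y} \cos{\left(x \right)}.
Matching coefficients of the independent functions:
  [e^{- y} \sin{\left(x \right)}]:  A = -3
  [e^{- y} \cos{\left(x \right)}]:  - A = 3
  [\sin{\left(x \right)} \cos{\left(y \right)}, \sin{\left(y \right)} \cos{\left(x \right)}]:  - B = 1
Solving: A = -3, B = -1.
Check against the point condition:
  u(0, 0) = -4  ⟹  A + B = -4  ✓
Hence u(x, y) = - \cos{\left(y \right)} - 3 e^{- y}.

Answer: u(x, y) = - \cos{\left(y \right)} - 3 e^{- y}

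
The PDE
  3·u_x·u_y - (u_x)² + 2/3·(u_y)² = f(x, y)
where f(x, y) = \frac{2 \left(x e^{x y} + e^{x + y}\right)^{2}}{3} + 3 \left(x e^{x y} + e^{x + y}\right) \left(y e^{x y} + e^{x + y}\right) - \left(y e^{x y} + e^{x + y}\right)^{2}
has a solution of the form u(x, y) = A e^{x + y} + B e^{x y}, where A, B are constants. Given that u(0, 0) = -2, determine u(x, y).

Substitute the ansatz u = A e^{x + y} + B e^{x y} into the left-hand side.
Derivatives of the ansatz:
  u_x = A e^{x} e^{y} + B y e^{x y}
  u_y = A e^{x} e^{y} + B x e^{x y}
Term by term:
  3·u_x·u_y = 3 A^{2} e^{2 x} e^{2 y} + 3 A B x e^{x} e^{y} e^{x y} + 3 A B y e^{x} e^{y} e^{x y} + 3 B^{2} x y e^{2 x y}
  -(u_x)² = - A^{2} e^{2 x} e^{2 y} - 2 A B y e^{x} e^{y} e^{x y} - B^{2} y^{2} e^{2 x y}
  2/3·(u_y)² = \frac{2 A^{2} e^{2 x} e^{2 y}}{3} + \frac{4 A B x e^{x} e^{y} e^{x y}}{3} + \frac{2 B^{2} x^{2} e^{2 x y}}{3}
So the left-hand side equals
  \frac{8 A^{2} e^{2 x} e^{2 y}}{3} + \frac{13 A B x e^{x} e^{y} e^{x y}}{3} + A B y e^{x} e^{y} e^{x y} + \frac{2 B^{2} x^{2} e^{2 x y}}{3} + 3 B^{2} x y e^{2 x y} - B^{2} y^{2} e^{2 x y}
This must equal f(x, y) identically; expanded, f = \frac{2 x^{2} e^{2 x y}}{3} + 3 x y e^{2 x y} + \frac{13 x e^{x} e^{y} e^{x y}}{3} - y^{2} e^{2 x y} + y e^{x} e^{y} e^{x y} + \frac{8 e^{2 x} e^{2 y}}{3}.
Matching coefficients of the independent functions:
  [x^{2} e^{2 x y}]:  \frac{2 B^{2}}{3} = \frac{2}{3}
  [y^{2} e^{2 x y}]:  - B^{2} = -1
  [e^{2 x} e^{2 y}]:  \frac{8 A^{2}}{3} = \frac{8}{3}
  [x y e^{2 x y}]:  3 B^{2} = 3
  [x e^{x} e^{y} e^{x y}]:  \frac{13 A B}{3} = \frac{13}{3}
  [y e^{x} e^{y} e^{x y}]:  A B = 1
These equations allow (A, B) = (-1, -1) or (1, 1).
Impose the point condition(s):
  u(0, 0) = -2  ⟹  A + B = -2
Only A = -1, B = -1 satisfies everything.
Hence u(x, y) = - e^{x y} - e^{x + y}.

Answer: u(x, y) = - e^{x y} - e^{x + y}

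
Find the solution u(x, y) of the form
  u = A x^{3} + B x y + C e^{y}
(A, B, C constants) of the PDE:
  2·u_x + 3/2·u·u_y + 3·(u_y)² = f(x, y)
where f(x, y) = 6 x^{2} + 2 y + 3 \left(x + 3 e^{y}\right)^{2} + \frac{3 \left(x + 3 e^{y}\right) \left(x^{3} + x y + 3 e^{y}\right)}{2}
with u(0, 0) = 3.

Substitute the ansatz u = A x^{3} + B x y + C e^{y} into the left-hand side.
Derivatives of the ansatz:
  u_x = 3 A x^{2} + B y
  u_y = B x + C e^{y}
Term by term:
  2·u_x = 6 A x^{2} + 2 B y
  3/2·u·u_y = \frac{3 A B x^{4}}{2} + \frac{3 A C x^{3} e^{y}}{2} + \frac{3 B^{2} x^{2} y}{2} + \frac{3 B C x y e^{y}}{2} + \frac{3 B C x e^{y}}{2} + \frac{3 C^{2} e^{2 y}}{2}
  3·(u_y)² = 3 B^{2} x^{2} + 6 B C x e^{y} + 3 C^{2} e^{2 y}
So the left-hand side equals
  \frac{3 A B x^{4}}{2} + \frac{3 A C x^{3} e^{y}}{2} + 6 A x^{2} + \frac{3 B^{2} x^{2} y}{2} + 3 B^{2} x^{2} + \frac{3 B C x y e^{y}}{2} + \frac{15 B C x e^{y}}{2} + 2 B y + \frac{9 C^{2} e^{2 y}}{2}
This must equal f(x, y) identically; expanded, f = \frac{3 x^{4}}{2} + \frac{9 x^{3} e^{y}}{2} + \frac{3 x^{2} y}{2} + 9 x^{2} + \frac{9 x y e^{y}}{2} + \frac{45 x e^{y}}{2} + 2 y + \frac{81 e^{2 y}}{2}.
Matching coefficients of the independent functions:
  [x^{2}]:  6 A + 3 B^{2} = 9
  [x^{4}]:  \frac{3 A B}{2} = \frac{3}{2}
  [y]:  2 B = 2
  [x e^{y}]:  \frac{15 B C}{2} = \frac{45}{2}
  [x^{2} y]:  \frac{3 B^{2}}{2} = \frac{3}{2}
  [x^{3} e^{y}]:  \frac{3 A C}{2} = \frac{9}{2}
  [x y e^{y}]:  \frac{3 B C}{2} = \frac{9}{2}
  [e^{2 y}]:  \frac{9 C^{2}}{2} = \frac{81}{2}
Solving: A = 1, B = 1, C = 3.
Check against the point condition:
  u(0, 0) = 3  ⟹  C = 3  ✓
Hence u(x, y) = x^{3} + x y + 3 e^{y}.

Answer: u(x, y) = x^{3} + x y + 3 e^{y}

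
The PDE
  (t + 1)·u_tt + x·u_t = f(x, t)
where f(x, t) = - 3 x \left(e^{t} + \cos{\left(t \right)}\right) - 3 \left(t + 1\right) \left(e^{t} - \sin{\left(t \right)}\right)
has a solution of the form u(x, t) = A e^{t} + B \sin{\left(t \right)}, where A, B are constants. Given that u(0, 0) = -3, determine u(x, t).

Substitute the ansatz u = A e^{t} + B \sin{\left(t \right)} into the left-hand side.
Derivatives of the ansatz:
  u_tt = A e^{t} - B \sin{\left(t \right)}
  u_t = A e^{t} + B \cos{\left(t \right)}
Term by term:
  (t + 1)·u_tt = A t e^{t} + A e^{t} - B t \sin{\left(t \right)} - B \sin{\left(t \right)}
  x·u_t = A x e^{t} + B x \cos{\left(t \right)}
So the left-hand side equals
  A t e^{t} + A x e^{t} + A e^{t} - B t \sin{\left(t \right)} + B x \cos{\left(t \right)} - B \sin{\left(t \right)}
This must equal f(x, t) identically; expanded, f = - 3 t e^{t} + 3 t \sin{\left(t \right)} - 3 x e^{t} - 3 x \cos{\left(t \right)} - 3 e^{t} + 3 \sin{\left(t \right)}.
Matching coefficients of the independent functions:
  [t e^{t}, x e^{t}, e^{t}]:  A = -3
  [t \sin{\left(t \right)}, \sin{\left(t \right)}]:  - B = 3
  [x \cos{\left(t \right)}]:  B = -3
Solving: A = -3, B = -3.
Check against the point condition:
  u(0, 0) = -3  ⟹  A = -3  ✓
Hence u(x, t) = - 3 e^{t} - 3 \sin{\left(t \right)}.

Answer: u(x, t) = - 3 e^{t} - 3 \sin{\left(t \right)}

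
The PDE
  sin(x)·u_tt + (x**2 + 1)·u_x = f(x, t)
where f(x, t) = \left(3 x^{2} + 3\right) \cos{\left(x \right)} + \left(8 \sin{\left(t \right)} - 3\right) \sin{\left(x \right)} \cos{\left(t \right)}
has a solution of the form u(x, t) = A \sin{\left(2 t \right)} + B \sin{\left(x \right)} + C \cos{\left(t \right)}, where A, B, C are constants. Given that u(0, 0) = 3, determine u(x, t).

Answer: u(x, t) = - \sin{\left(2 t \right)} + 3 \sin{\left(x \right)} + 3 \cos{\left(t \right)}

Derivation:
Substitute the ansatz u = A \sin{\left(2 t \right)} + B \sin{\left(x \right)} + C \cos{\left(t \right)} into the left-hand side.
Derivatives of the ansatz:
  u_tt = - 4 A \sin{\left(2 t \right)} - C \cos{\left(t \right)}
  u_x = B \cos{\left(x \right)}
Term by term:
  sin(x)·u_tt = - 4 A \sin{\left(2 t \right)} \sin{\left(x \right)} - C \sin{\left(x \right)} \cos{\left(t \right)}
  (x**2 + 1)·u_x = B x^{2} \cos{\left(x \right)} + B \cos{\left(x \right)}
So the left-hand side equals
  - 4 A \sin{\left(2 t \right)} \sin{\left(x \right)} + B x^{2} \cos{\left(x \right)} + B \cos{\left(x \right)} - C \sin{\left(x \right)} \cos{\left(t \right)}
This must equal f(x, t) identically; expanded, f = 3 x^{2} \cos{\left(x \right)} + 4 \sin{\left(2 t \right)} \sin{\left(x \right)} - 3 \sin{\left(x \right)} \cos{\left(t \right)} + 3 \cos{\left(x \right)}.
Matching coefficients of the independent functions:
  [x^{2} \cos{\left(x \right)}, \cos{\left(x \right)}]:  B = 3
  [\sin{\left(2 t \right)} \sin{\left(x \right)}]:  - 4 A = 4
  [\sin{\left(x \right)} \cos{\left(t \right)}]:  - C = -3
Solving: A = -1, B = 3, C = 3.
Check against the point condition:
  u(0, 0) = 3  ⟹  C = 3  ✓
Hence u(x, t) = - \sin{\left(2 t \right)} + 3 \sin{\left(x \right)} + 3 \cos{\left(t \right)}.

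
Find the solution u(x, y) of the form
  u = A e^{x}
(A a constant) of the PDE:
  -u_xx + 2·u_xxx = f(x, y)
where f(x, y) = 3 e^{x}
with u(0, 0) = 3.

Substitute the ansatz u = A e^{x} into the left-hand side.
Derivatives of the ansatz:
  u_xx = A e^{x}
  u_xxx = A e^{x}
Term by term:
  -u_xx = - A e^{x}
  2·u_xxx = 2 A e^{x}
So the left-hand side equals
  A e^{x}
This must equal f(x, y) = 3 e^{x} identically.
Matching coefficients of the independent functions:
  [e^{x}]:  A = 3
Solving: A = 3.
Check against the point condition:
  u(0, 0) = 3  ⟹  A = 3  ✓
Hence u(x, y) = 3 e^{x}.

Answer: u(x, y) = 3 e^{x}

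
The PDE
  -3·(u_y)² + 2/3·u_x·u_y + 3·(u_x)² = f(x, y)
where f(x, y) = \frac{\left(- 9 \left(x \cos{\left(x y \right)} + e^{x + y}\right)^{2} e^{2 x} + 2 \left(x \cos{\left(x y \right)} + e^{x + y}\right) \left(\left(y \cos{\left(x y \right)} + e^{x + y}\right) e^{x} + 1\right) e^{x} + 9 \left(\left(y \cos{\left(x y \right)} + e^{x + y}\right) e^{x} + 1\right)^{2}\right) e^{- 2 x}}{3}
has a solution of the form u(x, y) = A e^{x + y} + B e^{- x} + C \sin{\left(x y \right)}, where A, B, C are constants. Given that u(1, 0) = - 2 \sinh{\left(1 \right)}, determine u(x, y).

Substitute the ansatz u = A e^{x + y} + B e^{- x} + C \sin{\left(x y \right)} into the left-hand side.
Derivatives of the ansatz:
  u_y = A e^{x} e^{y} + C x \cos{\left(x y \right)}
  u_x = A e^{x} e^{y} - B e^{- x} + C y \cos{\left(x y \right)}
Term by term:
  -3·(u_y)² = - 3 A^{2} e^{2 x} e^{2 y} - 6 A C x e^{x} e^{y} \cos{\left(x y \right)} - 3 C^{2} x^{2} \cos^{2}{\left(x y \right)}
  2/3·u_x·u_y = \frac{2 A^{2} e^{2 x} e^{2 y}}{3} - \frac{2 A B e^{y}}{3} + \frac{2 A C x e^{x} e^{y} \cos{\left(x y \right)}}{3} + \frac{2 A C y e^{x} e^{y} \cos{\left(x y \right)}}{3} - \frac{2 B C x e^{- x} \cos{\left(x y \right)}}{3} + \frac{2 C^{2} x y \cos^{2}{\left(x y \right)}}{3}
  3·(u_x)² = 3 A^{2} e^{2 x} e^{2 y} - 6 A B e^{y} + 6 A C y e^{x} e^{y} \cos{\left(x y \right)} + 3 B^{2} e^{- 2 x} - 6 B C y e^{- x} \cos{\left(x y \right)} + 3 C^{2} y^{2} \cos^{2}{\left(x y \right)}
So the left-hand side equals
  \frac{2 A^{2} e^{2 x} e^{2 y}}{3} - \frac{20 A B e^{y}}{3} - \frac{16 A C x e^{x} e^{y} \cos{\left(x y \right)}}{3} + \frac{20 A C y e^{x} e^{y} \cos{\left(x y \right)}}{3} + 3 B^{2} e^{- 2 x} - \frac{2 B C x e^{- x} \cos{\left(x y \right)}}{3} - 6 B C y e^{- x} \cos{\left(x y \right)} - 3 C^{2} x^{2} \cos^{2}{\left(x y \right)} + \frac{2 C^{2} x y \cos^{2}{\left(x y \right)}}{3} + 3 C^{2} y^{2} \cos^{2}{\left(x y \right)}
This must equal f(x, y) identically; expanded, f = - 3 x^{2} \cos^{2}{\left(x y \right)} + \frac{2 x y \cos^{2}{\left(x y \right)}}{3} - \frac{16 x e^{x} e^{y} \cos{\left(x y \right)}}{3} + \frac{2 x e^{- x} \cos{\left(x y \right)}}{3} + 3 y^{2} \cos^{2}{\left(x y \right)} + \frac{20 y e^{x} e^{y} \cos{\left(x y \right)}}{3} + 6 y e^{- x} \cos{\left(x y \right)} + \frac{2 e^{2 x} e^{2 y}}{3} + \frac{20 e^{y}}{3} + 3 e^{- 2 x}.
Matching coefficients of the independent functions:
  [x^{2} \cos^{2}{\left(x y \right)}]:  - 3 C^{2} = -3
  [y^{2} \cos^{2}{\left(x y \right)}]:  3 C^{2} = 3
  [e^{2 x} e^{2 y}]:  \frac{2 A^{2}}{3} = \frac{2}{3}
  [x y \cos^{2}{\left(x y \right)}]:  \frac{2 C^{2}}{3} = \frac{2}{3}
  [x e^{- x} \cos{\left(x y \right)}]:  - \frac{2 B C}{3} = \frac{2}{3}
  [y e^{- x} \cos{\left(x y \right)}]:  - 6 B C = 6
  [x e^{x} e^{y} \cos{\left(x y \right)}]:  - \frac{16 A C}{3} = - \frac{16}{3}
  [y e^{x} e^{y} \cos{\left(x y \right)}]:  \frac{20 A C}{3} = \frac{20}{3}
  [e^{- 2 x}]:  3 B^{2} = 3
  [e^{y}]:  - \frac{20 A B}{3} = \frac{20}{3}
These equations allow (A, B, C) = (-1, 1, -1) or (1, -1, 1).
Impose the point condition(s):
  u(1, 0) = - 2 \sinh{\left(1 \right)}  ⟹  e A + \frac{B}{e} = - 2 \sinh{\left(1 \right)}
Only A = -1, B = 1, C = -1 satisfies everything.
Hence u(x, y) = - e^{x + y} - \sin{\left(x y \right)} + e^{- x}.

Answer: u(x, y) = - e^{x + y} - \sin{\left(x y \right)} + e^{- x}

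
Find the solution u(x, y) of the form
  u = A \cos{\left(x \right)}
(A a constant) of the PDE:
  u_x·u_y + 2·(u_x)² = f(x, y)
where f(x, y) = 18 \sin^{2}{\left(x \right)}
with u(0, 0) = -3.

Substitute the ansatz u = A \cos{\left(x \right)} into the left-hand side.
Derivatives of the ansatz:
  u_x = - A \sin{\left(x \right)}
  u_y = 0
Term by term:
  u_x·u_y = 0
  2·(u_x)² = 2 A^{2} \sin^{2}{\left(x \right)}
So the left-hand side equals
  2 A^{2} \sin^{2}{\left(x \right)}
This must equal f(x, y) = 18 \sin^{2}{\left(x \right)} identically.
Matching coefficients of the independent functions:
  [\sin^{2}{\left(x \right)}]:  2 A^{2} = 18
These equations allow (A) = (-3) or (3).
Impose the point condition(s):
  u(0, 0) = -3  ⟹  A = -3
Only A = -3 satisfies everything.
Hence u(x, y) = - 3 \cos{\left(x \right)}.

Answer: u(x, y) = - 3 \cos{\left(x \right)}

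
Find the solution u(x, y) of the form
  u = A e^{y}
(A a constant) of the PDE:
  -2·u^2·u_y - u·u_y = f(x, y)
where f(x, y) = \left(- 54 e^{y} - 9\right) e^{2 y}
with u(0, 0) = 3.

Substitute the ansatz u = A e^{y} into the left-hand side.
Derivatives of the ansatz:
  u_y = A e^{y}
Term by term:
  -2·u^2·u_y = - 2 A^{3} e^{3 y}
  -u·u_y = - A^{2} e^{2 y}
So the left-hand side equals
  - 2 A^{3} e^{3 y} - A^{2} e^{2 y}
This must equal f(x, y) = \left(- 54 e^{y} - 9\right) e^{2 y} identically.
Matching coefficients of the independent functions:
  [e^{2 y}]:  - A^{2} = -9
  [e^{3 y}]:  - 2 A^{3} = -54
Solving: A = 3.
Check against the point condition:
  u(0, 0) = 3  ⟹  A = 3  ✓
Hence u(x, y) = 3 e^{y}.

Answer: u(x, y) = 3 e^{y}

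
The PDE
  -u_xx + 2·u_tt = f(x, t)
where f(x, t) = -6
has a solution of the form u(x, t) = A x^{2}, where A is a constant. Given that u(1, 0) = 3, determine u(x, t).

Substitute the ansatz u = A x^{2} into the left-hand side.
Derivatives of the ansatz:
  u_xx = 2 A
  u_tt = 0
Term by term:
  -u_xx = - 2 A
  2·u_tt = 0
So the left-hand side equals
  - 2 A
This must equal f(x, t) = -6 identically.
Matching coefficients of the independent functions:
  [constant term]:  - 2 A = -6
Solving: A = 3.
Check against the point condition:
  u(1, 0) = 3  ⟹  A = 3  ✓
Hence u(x, t) = 3 x^{2}.

Answer: u(x, t) = 3 x^{2}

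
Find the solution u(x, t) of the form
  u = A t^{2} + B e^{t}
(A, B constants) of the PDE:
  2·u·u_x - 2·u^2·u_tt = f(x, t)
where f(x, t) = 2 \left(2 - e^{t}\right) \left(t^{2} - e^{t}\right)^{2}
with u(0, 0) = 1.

Substitute the ansatz u = A t^{2} + B e^{t} into the left-hand side.
Derivatives of the ansatz:
  u_x = 0
  u_tt = 2 A + B e^{t}
Term by term:
  2·u·u_x = 0
  -2·u^2·u_tt = - 4 A^{3} t^{4} - 2 A^{2} B t^{4} e^{t} - 8 A^{2} B t^{2} e^{t} - 4 A B^{2} t^{2} e^{2 t} - 4 A B^{2} e^{2 t} - 2 B^{3} e^{3 t}
So the left-hand side equals
  - 4 A^{3} t^{4} - 2 A^{2} B t^{4} e^{t} - 8 A^{2} B t^{2} e^{t} - 4 A B^{2} t^{2} e^{2 t} - 4 A B^{2} e^{2 t} - 2 B^{3} e^{3 t}
This must equal f(x, t) identically; expanded, f = - 2 t^{4} e^{t} + 4 t^{4} + 4 t^{2} e^{2 t} - 8 t^{2} e^{t} - 2 e^{3 t} + 4 e^{2 t}.
Matching coefficients of the independent functions:
  [t^{4}]:  - 4 A^{3} = 4
  [t^{2} e^{t}]:  - 8 A^{2} B = -8
  [t^{2} e^{2 t}, e^{2 t}]:  - 4 A B^{2} = 4
  [t^{4} e^{t}]:  - 2 A^{2} B = -2
  [e^{3 t}]:  - 2 B^{3} = -2
Solving: A = -1, B = 1.
Check against the point condition:
  u(0, 0) = 1  ⟹  B = 1  ✓
Hence u(x, t) = - t^{2} + e^{t}.

Answer: u(x, t) = - t^{2} + e^{t}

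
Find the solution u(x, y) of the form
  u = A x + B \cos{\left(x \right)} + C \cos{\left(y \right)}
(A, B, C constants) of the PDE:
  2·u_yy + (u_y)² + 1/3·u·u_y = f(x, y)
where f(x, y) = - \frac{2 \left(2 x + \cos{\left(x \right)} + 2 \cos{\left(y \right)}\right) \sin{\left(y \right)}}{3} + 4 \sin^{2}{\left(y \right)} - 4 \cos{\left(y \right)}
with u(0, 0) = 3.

Answer: u(x, y) = 2 x + \cos{\left(x \right)} + 2 \cos{\left(y \right)}

Derivation:
Substitute the ansatz u = A x + B \cos{\left(x \right)} + C \cos{\left(y \right)} into the left-hand side.
Derivatives of the ansatz:
  u_yy = - C \cos{\left(y \right)}
  u_y = - C \sin{\left(y \right)}
Term by term:
  2·u_yy = - 2 C \cos{\left(y \right)}
  (u_y)² = C^{2} \sin^{2}{\left(y \right)}
  1/3·u·u_y = - \frac{A C x \sin{\left(y \right)}}{3} - \frac{B C \sin{\left(y \right)} \cos{\left(x \right)}}{3} - \frac{C^{2} \sin{\left(y \right)} \cos{\left(y \right)}}{3}
So the left-hand side equals
  - \frac{A C x \sin{\left(y \right)}}{3} - \frac{B C \sin{\left(y \right)} \cos{\left(x \right)}}{3} + C^{2} \sin^{2}{\left(y \right)} - \frac{C^{2} \sin{\left(y \right)} \cos{\left(y \right)}}{3} - 2 C \cos{\left(y \right)}
This must equal f(x, y) identically; expanded, f = - \frac{4 x \sin{\left(y \right)}}{3} + 4 \sin^{2}{\left(y \right)} - \frac{2 \sin{\left(y \right)} \cos{\left(x \right)}}{3} - \frac{4 \sin{\left(y \right)} \cos{\left(y \right)}}{3} - 4 \cos{\left(y \right)}.
Matching coefficients of the independent functions:
  [x \sin{\left(y \right)}]:  - \frac{A C}{3} = - \frac{4}{3}
  [\sin{\left(y \right)} \cos{\left(x \right)}]:  - \frac{B C}{3} = - \frac{2}{3}
  [\sin{\left(y \right)} \cos{\left(y \right)}]:  - \frac{C^{2}}{3} = - \frac{4}{3}
  [\sin^{2}{\left(y \right)}]:  C^{2} = 4
  [\cos{\left(y \right)}]:  - 2 C = -4
Solving: A = 2, B = 1, C = 2.
Check against the point condition:
  u(0, 0) = 3  ⟹  B + C = 3  ✓
Hence u(x, y) = 2 x + \cos{\left(x \right)} + 2 \cos{\left(y \right)}.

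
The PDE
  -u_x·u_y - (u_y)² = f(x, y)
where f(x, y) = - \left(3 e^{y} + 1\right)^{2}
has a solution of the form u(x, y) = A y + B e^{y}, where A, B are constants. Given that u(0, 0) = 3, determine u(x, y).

Substitute the ansatz u = A y + B e^{y} into the left-hand side.
Derivatives of the ansatz:
  u_x = 0
  u_y = A + B e^{y}
Term by term:
  -u_x·u_y = 0
  -(u_y)² = - A^{2} - 2 A B e^{y} - B^{2} e^{2 y}
So the left-hand side equals
  - A^{2} - 2 A B e^{y} - B^{2} e^{2 y}
This must equal f(x, y) identically; expanded, f = - 9 e^{2 y} - 6 e^{y} - 1.
Matching coefficients of the independent functions:
  [constant term]:  - A^{2} = -1
  [e^{y}]:  - 2 A B = -6
  [e^{2 y}]:  - B^{2} = -9
These equations allow (A, B) = (-1, -3) or (1, 3).
Impose the point condition(s):
  u(0, 0) = 3  ⟹  B = 3
Only A = 1, B = 3 satisfies everything.
Hence u(x, y) = y + 3 e^{y}.

Answer: u(x, y) = y + 3 e^{y}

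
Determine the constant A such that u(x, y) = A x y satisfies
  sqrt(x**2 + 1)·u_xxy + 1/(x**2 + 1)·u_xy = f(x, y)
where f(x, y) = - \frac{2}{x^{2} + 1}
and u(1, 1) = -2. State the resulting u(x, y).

Substitute the ansatz u = A x y into the left-hand side.
Derivatives of the ansatz:
  u_xxy = 0
  u_xy = A
Term by term:
  sqrt(x**2 + 1)·u_xxy = 0
  1/(x**2 + 1)·u_xy = \frac{A}{x^{2} + 1}
So the left-hand side equals
  \frac{A}{x^{2} + 1}
This must equal f(x, y) = - \frac{2}{x^{2} + 1} identically.
Matching coefficients of the independent functions:
  [\frac{1}{x^{2} + 1}]:  A = -2
Solving: A = -2.
Check against the point condition:
  u(1, 1) = -2  ⟹  A = -2  ✓
Hence u(x, y) = - 2 x y.

Answer: u(x, y) = - 2 x y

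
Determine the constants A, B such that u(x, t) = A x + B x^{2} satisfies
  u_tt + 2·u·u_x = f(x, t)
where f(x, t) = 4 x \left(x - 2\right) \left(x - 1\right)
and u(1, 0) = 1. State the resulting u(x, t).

Answer: u(x, t) = - x^{2} + 2 x

Derivation:
Substitute the ansatz u = A x + B x^{2} into the left-hand side.
Derivatives of the ansatz:
  u_tt = 0
  u_x = A + 2 B x
Term by term:
  u_tt = 0
  2·u·u_x = 2 A^{2} x + 6 A B x^{2} + 4 B^{2} x^{3}
So the left-hand side equals
  2 A^{2} x + 6 A B x^{2} + 4 B^{2} x^{3}
This must equal f(x, t) identically; expanded, f = 4 x^{3} - 12 x^{2} + 8 x.
Matching coefficients of the independent functions:
  [x]:  2 A^{2} = 8
  [x^{2}]:  6 A B = -12
  [x^{3}]:  4 B^{2} = 4
These equations allow (A, B) = (-2, 1) or (2, -1).
Impose the point condition(s):
  u(1, 0) = 1  ⟹  A + B = 1
Only A = 2, B = -1 satisfies everything.
Hence u(x, t) = - x^{2} + 2 x.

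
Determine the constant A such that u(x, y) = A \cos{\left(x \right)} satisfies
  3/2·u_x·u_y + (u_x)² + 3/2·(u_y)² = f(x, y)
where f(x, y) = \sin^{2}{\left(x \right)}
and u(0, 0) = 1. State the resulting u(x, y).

Substitute the ansatz u = A \cos{\left(x \right)} into the left-hand side.
Derivatives of the ansatz:
  u_x = - A \sin{\left(x \right)}
  u_y = 0
Term by term:
  3/2·u_x·u_y = 0
  (u_x)² = A^{2} \sin^{2}{\left(x \right)}
  3/2·(u_y)² = 0
So the left-hand side equals
  A^{2} \sin^{2}{\left(x \right)}
This must equal f(x, y) = \sin^{2}{\left(x \right)} identically.
Matching coefficients of the independent functions:
  [\sin^{2}{\left(x \right)}]:  A^{2} = 1
These equations allow (A) = (-1) or (1).
Impose the point condition(s):
  u(0, 0) = 1  ⟹  A = 1
Only A = 1 satisfies everything.
Hence u(x, y) = \cos{\left(x \right)}.

Answer: u(x, y) = \cos{\left(x \right)}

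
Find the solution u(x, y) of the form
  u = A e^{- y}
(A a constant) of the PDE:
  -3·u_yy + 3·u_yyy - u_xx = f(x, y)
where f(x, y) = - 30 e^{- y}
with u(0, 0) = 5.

Substitute the ansatz u = A e^{- y} into the left-hand side.
Derivatives of the ansatz:
  u_yy = A e^{- y}
  u_yyy = - A e^{- y}
  u_xx = 0
Term by term:
  -3·u_yy = - 3 A e^{- y}
  3·u_yyy = - 3 A e^{- y}
  -u_xx = 0
So the left-hand side equals
  - 6 A e^{- y}
This must equal f(x, y) = - 30 e^{- y} identically.
Matching coefficients of the independent functions:
  [e^{- y}]:  - 6 A = -30
Solving: A = 5.
Check against the point condition:
  u(0, 0) = 5  ⟹  A = 5  ✓
Hence u(x, y) = 5 e^{- y}.

Answer: u(x, y) = 5 e^{- y}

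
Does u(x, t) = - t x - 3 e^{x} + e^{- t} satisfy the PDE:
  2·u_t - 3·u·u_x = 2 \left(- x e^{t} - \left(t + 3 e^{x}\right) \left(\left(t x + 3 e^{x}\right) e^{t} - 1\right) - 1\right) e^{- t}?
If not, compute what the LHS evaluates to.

Answer: No, the LHS evaluates to \left(- 2 x e^{t} - 3 \left(t + 3 e^{x}\right) \left(\left(t x + 3 e^{x}\right) e^{t} - 1\right) - 2\right) e^{- t}

Derivation:
Evaluate each term of the left-hand side for u = - t x - 3 e^{x} + e^{- t}.
Derivatives:
  u_t = - x - e^{- t}
  u_x = - t - 3 e^{x}
Terms:
  2·u_t = - 2 x - 2 e^{- t}
  -3·u·u_x = - 3 \left(t + 3 e^{x}\right) \left(\left(t x + 3 e^{x}\right) e^{t} - 1\right) e^{- t}
Sum: LHS = \left(- 2 x e^{t} - 3 \left(t + 3 e^{x}\right) \left(\left(t x + 3 e^{x}\right) e^{t} - 1\right) - 2\right) e^{- t}
Given right-hand side: 2 \left(- x e^{t} - \left(t + 3 e^{x}\right) \left(\left(t x + 3 e^{x}\right) e^{t} - 1\right) - 1\right) e^{- t}. Difference LHS − RHS = - \left(t + 3 e^{x}\right) \left(\left(t x + 3 e^{x}\right) e^{t} - 1\right) e^{- t} ≠ 0, so u is not a solution.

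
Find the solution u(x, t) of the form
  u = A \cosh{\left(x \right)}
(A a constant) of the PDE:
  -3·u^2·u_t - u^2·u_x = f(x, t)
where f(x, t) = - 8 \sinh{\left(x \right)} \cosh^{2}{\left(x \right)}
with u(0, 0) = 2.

Answer: u(x, t) = 2 \cosh{\left(x \right)}

Derivation:
Substitute the ansatz u = A \cosh{\left(x \right)} into the left-hand side.
Derivatives of the ansatz:
  u_t = 0
  u_x = A \sinh{\left(x \right)}
Term by term:
  -3·u^2·u_t = 0
  -u^2·u_x = - A^{3} \sinh{\left(x \right)} \cosh^{2}{\left(x \right)}
So the left-hand side equals
  - A^{3} \sinh{\left(x \right)} \cosh^{2}{\left(x \right)}
This must equal f(x, t) = - 8 \sinh{\left(x \right)} \cosh^{2}{\left(x \right)} identically.
Matching coefficients of the independent functions:
  [\sinh{\left(x \right)} \cosh^{2}{\left(x \right)}]:  - A^{3} = -8
Solving: A = 2.
Check against the point condition:
  u(0, 0) = 2  ⟹  A = 2  ✓
Hence u(x, t) = 2 \cosh{\left(x \right)}.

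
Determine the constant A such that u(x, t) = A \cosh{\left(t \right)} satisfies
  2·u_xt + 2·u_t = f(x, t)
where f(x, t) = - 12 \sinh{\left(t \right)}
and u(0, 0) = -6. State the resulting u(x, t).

Substitute the ansatz u = A \cosh{\left(t \right)} into the left-hand side.
Derivatives of the ansatz:
  u_xt = 0
  u_t = A \sinh{\left(t \right)}
Term by term:
  2·u_xt = 0
  2·u_t = 2 A \sinh{\left(t \right)}
So the left-hand side equals
  2 A \sinh{\left(t \right)}
This must equal f(x, t) = - 12 \sinh{\left(t \right)} identically.
Matching coefficients of the independent functions:
  [\sinh{\left(t \right)}]:  2 A = -12
Solving: A = -6.
Check against the point condition:
  u(0, 0) = -6  ⟹  A = -6  ✓
Hence u(x, t) = - 6 \cosh{\left(t \right)}.

Answer: u(x, t) = - 6 \cosh{\left(t \right)}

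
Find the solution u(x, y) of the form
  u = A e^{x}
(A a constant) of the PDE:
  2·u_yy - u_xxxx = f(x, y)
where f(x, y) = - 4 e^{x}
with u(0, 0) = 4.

Substitute the ansatz u = A e^{x} into the left-hand side.
Derivatives of the ansatz:
  u_yy = 0
  u_xxxx = A e^{x}
Term by term:
  2·u_yy = 0
  -u_xxxx = - A e^{x}
So the left-hand side equals
  - A e^{x}
This must equal f(x, y) = - 4 e^{x} identically.
Matching coefficients of the independent functions:
  [e^{x}]:  - A = -4
Solving: A = 4.
Check against the point condition:
  u(0, 0) = 4  ⟹  A = 4  ✓
Hence u(x, y) = 4 e^{x}.

Answer: u(x, y) = 4 e^{x}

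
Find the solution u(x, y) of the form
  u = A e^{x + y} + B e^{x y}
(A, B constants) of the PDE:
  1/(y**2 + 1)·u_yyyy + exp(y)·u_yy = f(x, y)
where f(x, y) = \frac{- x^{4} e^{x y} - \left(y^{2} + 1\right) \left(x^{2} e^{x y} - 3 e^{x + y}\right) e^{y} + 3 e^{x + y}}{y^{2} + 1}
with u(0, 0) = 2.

Substitute the ansatz u = A e^{x + y} + B e^{x y} into the left-hand side.
Derivatives of the ansatz:
  u_yyyy = A e^{x} e^{y} + B x^{4} e^{x y}
  u_yy = A e^{x} e^{y} + B x^{2} e^{x y}
Term by term:
  1/(y**2 + 1)·u_yyyy = \frac{A e^{x} e^{y}}{y^{2} + 1} + \frac{B x^{4} e^{x y}}{y^{2} + 1}
  exp(y)·u_yy = A e^{x} e^{2 y} + B x^{2} e^{y} e^{x y}
So the left-hand side equals
  A e^{x} e^{2 y} + \frac{A e^{x} e^{y}}{y^{2} + 1} + \frac{B x^{4} e^{x y}}{y^{2} + 1} + B x^{2} e^{y} e^{x y}
This must equal f(x, y) identically; expanded, f = - \frac{x^{4} e^{x y}}{y^{2} + 1} - x^{2} e^{y} e^{x y} + 3 e^{x} e^{2 y} + \frac{3 e^{x} e^{y}}{y^{2} + 1}.
Matching coefficients of the independent functions:
  [e^{x} e^{2 y}, \frac{e^{x} e^{y}}{y^{2} + 1}]:  A = 3
  [x^{2} e^{y} e^{x y}, \frac{x^{4} e^{x y}}{y^{2} + 1}]:  B = -1
Solving: A = 3, B = -1.
Check against the point condition:
  u(0, 0) = 2  ⟹  A + B = 2  ✓
Hence u(x, y) = - e^{x y} + 3 e^{x + y}.

Answer: u(x, y) = - e^{x y} + 3 e^{x + y}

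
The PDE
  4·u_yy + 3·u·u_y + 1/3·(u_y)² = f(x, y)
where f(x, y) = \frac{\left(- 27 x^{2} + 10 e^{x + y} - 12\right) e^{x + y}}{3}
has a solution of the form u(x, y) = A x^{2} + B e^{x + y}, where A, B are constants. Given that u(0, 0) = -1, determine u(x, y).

Substitute the ansatz u = A x^{2} + B e^{x + y} into the left-hand side.
Derivatives of the ansatz:
  u_yy = B e^{x} e^{y}
  u_y = B e^{x} e^{y}
Term by term:
  4·u_yy = 4 B e^{x} e^{y}
  3·u·u_y = 3 A B x^{2} e^{x} e^{y} + 3 B^{2} e^{2 x} e^{2 y}
  1/3·(u_y)² = \frac{B^{2} e^{2 x} e^{2 y}}{3}
So the left-hand side equals
  3 A B x^{2} e^{x} e^{y} + \frac{10 B^{2} e^{2 x} e^{2 y}}{3} + 4 B e^{x} e^{y}
This must equal f(x, y) identically; expanded, f = - 9 x^{2} e^{x} e^{y} + \frac{10 e^{2 x} e^{2 y}}{3} - 4 e^{x} e^{y}.
Matching coefficients of the independent functions:
  [e^{x} e^{y}]:  4 B = -4
  [e^{2 x} e^{2 y}]:  \frac{10 B^{2}}{3} = \frac{10}{3}
  [x^{2} e^{x} e^{y}]:  3 A B = -9
Solving: A = 3, B = -1.
Check against the point condition:
  u(0, 0) = -1  ⟹  B = -1  ✓
Hence u(x, y) = 3 x^{2} - e^{x + y}.

Answer: u(x, y) = 3 x^{2} - e^{x + y}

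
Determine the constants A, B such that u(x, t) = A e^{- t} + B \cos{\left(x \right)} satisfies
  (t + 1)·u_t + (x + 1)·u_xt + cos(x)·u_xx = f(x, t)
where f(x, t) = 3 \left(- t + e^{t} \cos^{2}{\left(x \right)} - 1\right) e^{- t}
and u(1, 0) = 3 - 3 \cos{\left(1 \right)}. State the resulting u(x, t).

Substitute the ansatz u = A e^{- t} + B \cos{\left(x \right)} into the left-hand side.
Derivatives of the ansatz:
  u_t = - A e^{- t}
  u_xt = 0
  u_xx = - B \cos{\left(x \right)}
Term by term:
  (t + 1)·u_t = - A t e^{- t} - A e^{- t}
  (x + 1)·u_xt = 0
  cos(x)·u_xx = - B \cos^{2}{\left(x \right)}
So the left-hand side equals
  - A t e^{- t} - A e^{- t} - B \cos^{2}{\left(x \right)}
This must equal f(x, t) identically; expanded, f = - 3 t e^{- t} + 3 \cos^{2}{\left(x \right)} - 3 e^{- t}.
Matching coefficients of the independent functions:
  [t e^{- t}, e^{- t}]:  - A = -3
  [\cos^{2}{\left(x \right)}]:  - B = 3
Solving: A = 3, B = -3.
Check against the point condition:
  u(1, 0) = 3 - 3 \cos{\left(1 \right)}  ⟹  A + B \cos{\left(1 \right)} = 3 - 3 \cos{\left(1 \right)}  ✓
Hence u(x, t) = - 3 \cos{\left(x \right)} + 3 e^{- t}.

Answer: u(x, t) = - 3 \cos{\left(x \right)} + 3 e^{- t}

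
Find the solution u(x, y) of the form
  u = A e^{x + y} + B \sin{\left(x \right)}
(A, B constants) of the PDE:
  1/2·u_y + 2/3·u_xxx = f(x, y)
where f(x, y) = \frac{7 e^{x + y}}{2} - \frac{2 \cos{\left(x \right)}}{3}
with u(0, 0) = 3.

Answer: u(x, y) = 3 e^{x + y} + \sin{\left(x \right)}

Derivation:
Substitute the ansatz u = A e^{x + y} + B \sin{\left(x \right)} into the left-hand side.
Derivatives of the ansatz:
  u_y = A e^{x} e^{y}
  u_xxx = A e^{x} e^{y} - B \cos{\left(x \right)}
Term by term:
  1/2·u_y = \frac{A e^{x} e^{y}}{2}
  2/3·u_xxx = \frac{2 A e^{x} e^{y}}{3} - \frac{2 B \cos{\left(x \right)}}{3}
So the left-hand side equals
  \frac{7 A e^{x} e^{y}}{6} - \frac{2 B \cos{\left(x \right)}}{3}
This must equal f(x, y) identically; expanded, f = \frac{7 e^{x} e^{y}}{2} - \frac{2 \cos{\left(x \right)}}{3}.
Matching coefficients of the independent functions:
  [e^{x} e^{y}]:  \frac{7 A}{6} = \frac{7}{2}
  [\cos{\left(x \right)}]:  - \frac{2 B}{3} = - \frac{2}{3}
Solving: A = 3, B = 1.
Check against the point condition:
  u(0, 0) = 3  ⟹  A = 3  ✓
Hence u(x, y) = 3 e^{x + y} + \sin{\left(x \right)}.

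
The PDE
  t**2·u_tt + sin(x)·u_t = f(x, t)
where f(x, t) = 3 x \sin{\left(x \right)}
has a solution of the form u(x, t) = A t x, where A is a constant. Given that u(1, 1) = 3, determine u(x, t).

Answer: u(x, t) = 3 t x

Derivation:
Substitute the ansatz u = A t x into the left-hand side.
Derivatives of the ansatz:
  u_tt = 0
  u_t = A x
Term by term:
  t**2·u_tt = 0
  sin(x)·u_t = A x \sin{\left(x \right)}
So the left-hand side equals
  A x \sin{\left(x \right)}
This must equal f(x, t) = 3 x \sin{\left(x \right)} identically.
Matching coefficients of the independent functions:
  [x \sin{\left(x \right)}]:  A = 3
Solving: A = 3.
Check against the point condition:
  u(1, 1) = 3  ⟹  A = 3  ✓
Hence u(x, t) = 3 t x.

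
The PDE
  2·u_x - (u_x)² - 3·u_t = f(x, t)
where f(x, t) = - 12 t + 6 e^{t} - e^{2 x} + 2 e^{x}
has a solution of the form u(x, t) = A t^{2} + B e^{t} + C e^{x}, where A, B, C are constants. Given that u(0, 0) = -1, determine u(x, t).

Substitute the ansatz u = A t^{2} + B e^{t} + C e^{x} into the left-hand side.
Derivatives of the ansatz:
  u_x = C e^{x}
  u_t = 2 A t + B e^{t}
Term by term:
  2·u_x = 2 C e^{x}
  -(u_x)² = - C^{2} e^{2 x}
  -3·u_t = - 6 A t - 3 B e^{t}
So the left-hand side equals
  - 6 A t - 3 B e^{t} - C^{2} e^{2 x} + 2 C e^{x}
This must equal f(x, t) = - 12 t + 6 e^{t} - e^{2 x} + 2 e^{x} identically.
Matching coefficients of the independent functions:
  [t]:  - 6 A = -12
  [e^{t}]:  - 3 B = 6
  [e^{x}]:  2 C = 2
  [e^{2 x}]:  - C^{2} = -1
Solving: A = 2, B = -2, C = 1.
Check against the point condition:
  u(0, 0) = -1  ⟹  B + C = -1  ✓
Hence u(x, t) = 2 t^{2} - 2 e^{t} + e^{x}.

Answer: u(x, t) = 2 t^{2} - 2 e^{t} + e^{x}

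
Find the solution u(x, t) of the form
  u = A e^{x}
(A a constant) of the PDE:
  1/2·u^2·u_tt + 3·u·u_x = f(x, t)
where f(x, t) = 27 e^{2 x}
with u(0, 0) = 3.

Answer: u(x, t) = 3 e^{x}

Derivation:
Substitute the ansatz u = A e^{x} into the left-hand side.
Derivatives of the ansatz:
  u_tt = 0
  u_x = A e^{x}
Term by term:
  1/2·u^2·u_tt = 0
  3·u·u_x = 3 A^{2} e^{2 x}
So the left-hand side equals
  3 A^{2} e^{2 x}
This must equal f(x, t) = 27 e^{2 x} identically.
Matching coefficients of the independent functions:
  [e^{2 x}]:  3 A^{2} = 27
These equations allow (A) = (-3) or (3).
Impose the point condition(s):
  u(0, 0) = 3  ⟹  A = 3
Only A = 3 satisfies everything.
Hence u(x, t) = 3 e^{x}.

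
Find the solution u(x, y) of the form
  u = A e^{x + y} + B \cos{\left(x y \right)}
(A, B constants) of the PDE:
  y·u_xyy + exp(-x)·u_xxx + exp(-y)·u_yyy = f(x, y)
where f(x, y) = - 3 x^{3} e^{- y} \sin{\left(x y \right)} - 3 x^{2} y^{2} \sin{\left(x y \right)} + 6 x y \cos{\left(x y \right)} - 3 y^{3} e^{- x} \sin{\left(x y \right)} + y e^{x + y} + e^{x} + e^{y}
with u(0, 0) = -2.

Answer: u(x, y) = e^{x + y} - 3 \cos{\left(x y \right)}

Derivation:
Substitute the ansatz u = A e^{x + y} + B \cos{\left(x y \right)} into the left-hand side.
Derivatives of the ansatz:
  u_xyy = A e^{x} e^{y} + B x^{2} y \sin{\left(x y \right)} - 2 B x \cos{\left(x y \right)}
  u_xxx = A e^{x} e^{y} + B y^{3} \sin{\left(x y \right)}
  u_yyy = A e^{x} e^{y} + B x^{3} \sin{\left(x y \right)}
Term by term:
  y·u_xyy = A y e^{x} e^{y} + B x^{2} y^{2} \sin{\left(x y \right)} - 2 B x y \cos{\left(x y \right)}
  exp(-x)·u_xxx = A e^{y} + B y^{3} e^{- x} \sin{\left(x y \right)}
  exp(-y)·u_yyy = A e^{x} + B x^{3} e^{- y} \sin{\left(x y \right)}
So the left-hand side equals
  A y e^{x} e^{y} + A e^{x} + A e^{y} + B x^{3} e^{- y} \sin{\left(x y \right)} + B x^{2} y^{2} \sin{\left(x y \right)} - 2 B x y \cos{\left(x y \right)} + B y^{3} e^{- x} \sin{\left(x y \right)}
This must equal f(x, y) identically; expanded, f = - 3 x^{3} e^{- y} \sin{\left(x y \right)} - 3 x^{2} y^{2} \sin{\left(x y \right)} + 6 x y \cos{\left(x y \right)} - 3 y^{3} e^{- x} \sin{\left(x y \right)} + y e^{x} e^{y} + e^{x} + e^{y}.
Matching coefficients of the independent functions:
  [x y \cos{\left(x y \right)}]:  - 2 B = 6
  [x^{2} y^{2} \sin{\left(x y \right)}, x^{3} e^{- y} \sin{\left(x y \right)}, y^{3} e^{- x} \sin{\left(x y \right)}]:  B = -3
  [y e^{x} e^{y}, e^{x}, e^{y}]:  A = 1
Solving: A = 1, B = -3.
Check against the point condition:
  u(0, 0) = -2  ⟹  A + B = -2  ✓
Hence u(x, y) = e^{x + y} - 3 \cos{\left(x y \right)}.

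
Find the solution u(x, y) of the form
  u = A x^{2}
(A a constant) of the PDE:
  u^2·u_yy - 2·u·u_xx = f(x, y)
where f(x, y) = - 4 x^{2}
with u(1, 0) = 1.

Substitute the ansatz u = A x^{2} into the left-hand side.
Derivatives of the ansatz:
  u_yy = 0
  u_xx = 2 A
Term by term:
  u^2·u_yy = 0
  -2·u·u_xx = - 4 A^{2} x^{2}
So the left-hand side equals
  - 4 A^{2} x^{2}
This must equal f(x, y) = - 4 x^{2} identically.
Matching coefficients of the independent functions:
  [x^{2}]:  - 4 A^{2} = -4
These equations allow (A) = (-1) or (1).
Impose the point condition(s):
  u(1, 0) = 1  ⟹  A = 1
Only A = 1 satisfies everything.
Hence u(x, y) = x^{2}.

Answer: u(x, y) = x^{2}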